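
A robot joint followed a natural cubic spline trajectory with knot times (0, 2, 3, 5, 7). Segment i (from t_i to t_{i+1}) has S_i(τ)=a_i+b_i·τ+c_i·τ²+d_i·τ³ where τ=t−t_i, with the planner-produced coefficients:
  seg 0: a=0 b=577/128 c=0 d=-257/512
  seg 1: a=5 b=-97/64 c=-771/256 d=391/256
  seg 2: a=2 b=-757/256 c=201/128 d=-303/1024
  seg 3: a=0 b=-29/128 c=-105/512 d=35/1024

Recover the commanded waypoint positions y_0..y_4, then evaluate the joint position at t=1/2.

y_0 = S_0(0) = a_0 = 0
y_1 = S_1(0) = a_1 = 5
y_2 = S_2(0) = a_2 = 2
y_3 = S_3(0) = a_3 = 0
y_4 = S_3(2) = -1
t_q=1/2 is in segment 0 (τ=1/2); S_0(τ)=8975/4096

y_0=0 y_1=5 y_2=2 y_3=0 y_4=-1
S(1/2) = 8975/4096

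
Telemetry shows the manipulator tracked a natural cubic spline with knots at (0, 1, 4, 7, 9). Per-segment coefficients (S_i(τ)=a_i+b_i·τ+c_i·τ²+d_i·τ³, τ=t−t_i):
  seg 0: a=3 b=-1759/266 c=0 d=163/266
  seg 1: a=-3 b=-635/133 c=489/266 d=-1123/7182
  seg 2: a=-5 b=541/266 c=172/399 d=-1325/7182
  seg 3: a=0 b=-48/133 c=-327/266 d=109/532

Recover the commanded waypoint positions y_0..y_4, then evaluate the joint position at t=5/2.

y_0 = S_0(0) = a_0 = 3
y_1 = S_1(0) = a_1 = -3
y_2 = S_2(0) = a_2 = -5
y_3 = S_3(0) = a_3 = 0
y_4 = S_3(2) = -4
t_q=5/2 is in segment 1 (τ=3/2); S_1(τ)=-13945/2128

y_0=3 y_1=-3 y_2=-5 y_3=0 y_4=-4
S(5/2) = -13945/2128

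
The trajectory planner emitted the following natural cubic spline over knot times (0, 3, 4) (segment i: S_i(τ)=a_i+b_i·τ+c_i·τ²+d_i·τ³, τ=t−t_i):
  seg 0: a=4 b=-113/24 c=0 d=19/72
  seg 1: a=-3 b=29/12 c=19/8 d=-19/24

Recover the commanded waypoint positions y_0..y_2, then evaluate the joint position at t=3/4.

y_0 = S_0(0) = a_0 = 4
y_1 = S_1(0) = a_1 = -3
y_2 = S_1(1) = 1
t_q=3/4 is in segment 0 (τ=3/4); S_0(τ)=297/512

y_0=4 y_1=-3 y_2=1
S(3/4) = 297/512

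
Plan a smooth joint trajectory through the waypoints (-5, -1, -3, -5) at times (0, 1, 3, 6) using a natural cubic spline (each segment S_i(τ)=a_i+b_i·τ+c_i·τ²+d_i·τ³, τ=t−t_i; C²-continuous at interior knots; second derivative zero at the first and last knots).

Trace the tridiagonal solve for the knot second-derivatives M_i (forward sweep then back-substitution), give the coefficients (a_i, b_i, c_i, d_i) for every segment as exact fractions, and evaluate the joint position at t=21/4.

  seg 0: a=-5 b=103/21 c=0 d=-19/21
  seg 1: a=-1 b=46/21 c=-19/7 d=47/84
  seg 2: a=-3 b=-41/21 c=9/14 d=-1/14
S(21/4) = -4437/896

Δ: Δ0=4, Δ1=-1, Δ2=-2/3
row 1: diag=6, rhs=-30; c'=1/3, d'=-5
row 2: denom=10−2·1/3=28/3; d'=(2−2·-5)/(28/3)=9/7
back: M2=9/7
back: M1=-5−1/3·9/7=-38/7
M: M0=0, M1=-38/7, M2=9/7, M3=0
seg 0: a=-5, c=M0/2=0, d=(M1−M0)/(6·1)=-19/21, b=Δ0−h0·(2M0+M1)/6=103/21
seg 1: a=-1, c=M1/2=-19/7, d=(M2−M1)/(6·2)=47/84, b=Δ1−h1·(2M1+M2)/6=46/21
seg 2: a=-3, c=M2/2=9/14, d=(M3−M2)/(6·3)=-1/14, b=Δ2−h2·(2M2+M3)/6=-41/21
t_q=21/4 → seg 2, τ=9/4; S=-3+-41/21·τ+9/14·τ²+-1/14·τ³=-4437/896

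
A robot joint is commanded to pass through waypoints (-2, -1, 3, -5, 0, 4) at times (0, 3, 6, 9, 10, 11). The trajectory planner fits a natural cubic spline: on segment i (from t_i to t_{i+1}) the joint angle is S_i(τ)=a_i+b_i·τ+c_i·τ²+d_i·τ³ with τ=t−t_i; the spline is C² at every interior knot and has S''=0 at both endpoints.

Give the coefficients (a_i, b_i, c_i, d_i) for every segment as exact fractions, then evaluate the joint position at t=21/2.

  seg 0: a=-2 b=-64/139 c=0 d=331/3753
  seg 1: a=-1 b=267/139 c=331/417 d=-1238/3753
  seg 2: a=3 b=-309/139 c=-907/417 d=2536/3753
  seg 3: a=-5 b=413/139 c=543/139 d=-261/139
  seg 4: a=0 b=716/139 c=-240/139 d=80/139
S(21/2) = 308/139

Δ: Δ0=1/3, Δ1=4/3, Δ2=-8/3, Δ3=5, Δ4=4
row 1: diag=12, rhs=6; c'=1/4, d'=1/2
row 2: denom=12−3·1/4=45/4; d'=(-24−3·1/2)/(45/4)=-34/15
row 3: denom=8−3·4/15=36/5; d'=(46−3·-34/15)/(36/5)=22/3
row 4: denom=4−1·5/36=139/36; d'=(-6−1·22/3)/(139/36)=-480/139
back: M4=-480/139
back: M3=22/3−5/36·-480/139=1086/139
back: M2=-34/15−4/15·1086/139=-1814/417
back: M1=1/2−1/4·-1814/417=662/417
M: M0=0, M1=662/417, M2=-1814/417, M3=1086/139, M4=-480/139, M5=0
seg 0: a=-2, c=M0/2=0, d=(M1−M0)/(6·3)=331/3753, b=Δ0−h0·(2M0+M1)/6=-64/139
seg 1: a=-1, c=M1/2=331/417, d=(M2−M1)/(6·3)=-1238/3753, b=Δ1−h1·(2M1+M2)/6=267/139
seg 2: a=3, c=M2/2=-907/417, d=(M3−M2)/(6·3)=2536/3753, b=Δ2−h2·(2M2+M3)/6=-309/139
seg 3: a=-5, c=M3/2=543/139, d=(M4−M3)/(6·1)=-261/139, b=Δ3−h3·(2M3+M4)/6=413/139
seg 4: a=0, c=M4/2=-240/139, d=(M5−M4)/(6·1)=80/139, b=Δ4−h4·(2M4+M5)/6=716/139
t_q=21/2 → seg 4, τ=1/2; S=0+716/139·τ+-240/139·τ²+80/139·τ³=308/139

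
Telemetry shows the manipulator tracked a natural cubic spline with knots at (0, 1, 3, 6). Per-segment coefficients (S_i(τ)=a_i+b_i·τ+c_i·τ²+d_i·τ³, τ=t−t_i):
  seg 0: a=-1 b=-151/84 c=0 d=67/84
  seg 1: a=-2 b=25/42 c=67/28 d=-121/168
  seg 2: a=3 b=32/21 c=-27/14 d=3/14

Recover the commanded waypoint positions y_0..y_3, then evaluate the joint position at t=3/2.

y_0 = S_0(0) = a_0 = -1
y_1 = S_1(0) = a_1 = -2
y_2 = S_2(0) = a_2 = 3
y_3 = S_2(3) = -4
t_q=3/2 is in segment 1 (τ=1/2); S_1(τ)=-535/448

y_0=-1 y_1=-2 y_2=3 y_3=-4
S(3/2) = -535/448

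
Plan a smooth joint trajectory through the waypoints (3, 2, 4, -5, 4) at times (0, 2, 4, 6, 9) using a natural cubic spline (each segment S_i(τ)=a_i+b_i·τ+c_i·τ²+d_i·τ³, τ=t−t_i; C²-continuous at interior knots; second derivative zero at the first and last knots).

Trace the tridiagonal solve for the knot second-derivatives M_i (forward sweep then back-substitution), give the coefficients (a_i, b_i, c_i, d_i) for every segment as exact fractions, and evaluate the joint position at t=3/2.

  seg 0: a=3 b=-99/71 c=0 d=127/568
  seg 1: a=2 b=183/142 c=381/284 d=-211/284
  seg 2: a=4 b=-321/142 c=-885/284 d=567/568
  seg 3: a=-5 b=-195/71 c=204/71 d=-68/213
S(3/2) = 7557/4544

Δ: Δ0=-1/2, Δ1=1, Δ2=-9/2, Δ3=3
row 1: diag=8, rhs=9; c'=1/4, d'=9/8
row 2: denom=8−2·1/4=15/2; d'=(-33−2·9/8)/(15/2)=-47/10
row 3: denom=10−2·4/15=142/15; d'=(45−2·-47/10)/(142/15)=408/71
back: M3=408/71
back: M2=-47/10−4/15·408/71=-885/142
back: M1=9/8−1/4·-885/142=381/142
M: M0=0, M1=381/142, M2=-885/142, M3=408/71, M4=0
seg 0: a=3, c=M0/2=0, d=(M1−M0)/(6·2)=127/568, b=Δ0−h0·(2M0+M1)/6=-99/71
seg 1: a=2, c=M1/2=381/284, d=(M2−M1)/(6·2)=-211/284, b=Δ1−h1·(2M1+M2)/6=183/142
seg 2: a=4, c=M2/2=-885/284, d=(M3−M2)/(6·2)=567/568, b=Δ2−h2·(2M2+M3)/6=-321/142
seg 3: a=-5, c=M3/2=204/71, d=(M4−M3)/(6·3)=-68/213, b=Δ3−h3·(2M3+M4)/6=-195/71
t_q=3/2 → seg 0, τ=3/2; S=3+-99/71·τ+0·τ²+127/568·τ³=7557/4544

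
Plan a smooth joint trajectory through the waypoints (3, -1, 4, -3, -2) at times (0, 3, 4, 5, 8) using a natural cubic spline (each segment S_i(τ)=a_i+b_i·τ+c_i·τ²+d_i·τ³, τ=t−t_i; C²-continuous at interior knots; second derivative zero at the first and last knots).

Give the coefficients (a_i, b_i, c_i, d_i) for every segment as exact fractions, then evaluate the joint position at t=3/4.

Δ: Δ0=-4/3, Δ1=5, Δ2=-7, Δ3=1/3
row 1: diag=8, rhs=38; c'=1/8, d'=19/4
row 2: denom=4−1·1/8=31/8; d'=(-72−1·19/4)/(31/8)=-614/31
row 3: denom=8−1·8/31=240/31; d'=(44−1·-614/31)/(240/31)=989/120
back: M3=989/120
back: M2=-614/31−8/31·989/120=-329/15
back: M1=19/4−1/8·-329/15=899/120
M: M0=0, M1=899/120, M2=-329/15, M3=989/120, M4=0
seg 0: a=3, c=M0/2=0, d=(M1−M0)/(6·3)=899/2160, b=Δ0−h0·(2M0+M1)/6=-1219/240
seg 1: a=-1, c=M1/2=899/240, d=(M2−M1)/(6·1)=-1177/240, b=Δ1−h1·(2M1+M2)/6=739/120
seg 2: a=4, c=M2/2=-329/30, d=(M3−M2)/(6·1)=1207/240, b=Δ2−h2·(2M2+M3)/6=-17/16
seg 3: a=-3, c=M3/2=989/240, d=(M4−M3)/(6·3)=-989/2160, b=Δ3−h3·(2M3+M4)/6=-949/120
t_q=3/4 → seg 0, τ=3/4; S=3+-1219/240·τ+0·τ²+899/2160·τ³=-649/1024

  seg 0: a=3 b=-1219/240 c=0 d=899/2160
  seg 1: a=-1 b=739/120 c=899/240 d=-1177/240
  seg 2: a=4 b=-17/16 c=-329/30 d=1207/240
  seg 3: a=-3 b=-949/120 c=989/240 d=-989/2160
S(3/4) = -649/1024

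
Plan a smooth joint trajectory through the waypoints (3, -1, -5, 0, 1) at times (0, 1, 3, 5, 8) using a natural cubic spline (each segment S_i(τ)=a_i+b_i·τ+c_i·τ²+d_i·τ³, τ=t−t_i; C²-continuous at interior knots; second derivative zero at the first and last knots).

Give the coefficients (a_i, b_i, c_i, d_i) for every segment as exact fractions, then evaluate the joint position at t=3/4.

Δ: Δ0=-4, Δ1=-2, Δ2=5/2, Δ3=1/3
row 1: diag=6, rhs=12; c'=1/3, d'=2
row 2: denom=8−2·1/3=22/3; d'=(27−2·2)/(22/3)=69/22
row 3: denom=10−2·3/11=104/11; d'=(-13−2·69/22)/(104/11)=-53/26
back: M3=-53/26
back: M2=69/22−3/11·-53/26=48/13
back: M1=2−1/3·48/13=10/13
M: M0=0, M1=10/13, M2=48/13, M3=-53/26, M4=0
seg 0: a=3, c=M0/2=0, d=(M1−M0)/(6·1)=5/39, b=Δ0−h0·(2M0+M1)/6=-161/39
seg 1: a=-1, c=M1/2=5/13, d=(M2−M1)/(6·2)=19/78, b=Δ1−h1·(2M1+M2)/6=-146/39
seg 2: a=-5, c=M2/2=24/13, d=(M3−M2)/(6·2)=-149/312, b=Δ2−h2·(2M2+M3)/6=28/39
seg 3: a=0, c=M3/2=-53/52, d=(M4−M3)/(6·3)=53/468, b=Δ3−h3·(2M3+M4)/6=185/78
t_q=3/4 → seg 0, τ=3/4; S=3+-161/39·τ+0·τ²+5/39·τ³=-35/832

  seg 0: a=3 b=-161/39 c=0 d=5/39
  seg 1: a=-1 b=-146/39 c=5/13 d=19/78
  seg 2: a=-5 b=28/39 c=24/13 d=-149/312
  seg 3: a=0 b=185/78 c=-53/52 d=53/468
S(3/4) = -35/832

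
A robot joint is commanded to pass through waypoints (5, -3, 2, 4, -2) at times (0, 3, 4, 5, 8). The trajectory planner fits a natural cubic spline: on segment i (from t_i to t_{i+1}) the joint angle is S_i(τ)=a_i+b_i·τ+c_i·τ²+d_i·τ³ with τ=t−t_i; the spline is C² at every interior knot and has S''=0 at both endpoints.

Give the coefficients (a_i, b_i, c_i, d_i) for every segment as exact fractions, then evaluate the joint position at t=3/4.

  seg 0: a=5 b=-471/80 c=0 d=773/2160
  seg 1: a=-3 b=151/40 c=773/240 d=-479/240
  seg 2: a=2 b=203/48 c=-83/30 d=43/80
  seg 3: a=4 b=37/120 c=-277/240 d=277/2160
S(3/4) = 753/1024

Δ: Δ0=-8/3, Δ1=5, Δ2=2, Δ3=-2
row 1: diag=8, rhs=46; c'=1/8, d'=23/4
row 2: denom=4−1·1/8=31/8; d'=(-18−1·23/4)/(31/8)=-190/31
row 3: denom=8−1·8/31=240/31; d'=(-24−1·-190/31)/(240/31)=-277/120
back: M3=-277/120
back: M2=-190/31−8/31·-277/120=-83/15
back: M1=23/4−1/8·-83/15=773/120
M: M0=0, M1=773/120, M2=-83/15, M3=-277/120, M4=0
seg 0: a=5, c=M0/2=0, d=(M1−M0)/(6·3)=773/2160, b=Δ0−h0·(2M0+M1)/6=-471/80
seg 1: a=-3, c=M1/2=773/240, d=(M2−M1)/(6·1)=-479/240, b=Δ1−h1·(2M1+M2)/6=151/40
seg 2: a=2, c=M2/2=-83/30, d=(M3−M2)/(6·1)=43/80, b=Δ2−h2·(2M2+M3)/6=203/48
seg 3: a=4, c=M3/2=-277/240, d=(M4−M3)/(6·3)=277/2160, b=Δ3−h3·(2M3+M4)/6=37/120
t_q=3/4 → seg 0, τ=3/4; S=5+-471/80·τ+0·τ²+773/2160·τ³=753/1024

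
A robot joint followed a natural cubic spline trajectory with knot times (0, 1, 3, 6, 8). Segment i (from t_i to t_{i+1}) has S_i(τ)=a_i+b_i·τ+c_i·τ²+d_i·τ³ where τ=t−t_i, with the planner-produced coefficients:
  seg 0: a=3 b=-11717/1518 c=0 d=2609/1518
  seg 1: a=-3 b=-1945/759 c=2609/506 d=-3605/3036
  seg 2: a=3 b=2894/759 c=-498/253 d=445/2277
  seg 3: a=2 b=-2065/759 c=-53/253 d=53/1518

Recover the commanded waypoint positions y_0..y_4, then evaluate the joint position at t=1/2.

y_0 = S_0(0) = a_0 = 3
y_1 = S_1(0) = a_1 = -3
y_2 = S_2(0) = a_2 = 3
y_3 = S_3(0) = a_3 = 2
y_4 = S_3(2) = -4
t_q=1/2 is in segment 0 (τ=1/2); S_0(τ)=-2609/4048

y_0=3 y_1=-3 y_2=3 y_3=2 y_4=-4
S(1/2) = -2609/4048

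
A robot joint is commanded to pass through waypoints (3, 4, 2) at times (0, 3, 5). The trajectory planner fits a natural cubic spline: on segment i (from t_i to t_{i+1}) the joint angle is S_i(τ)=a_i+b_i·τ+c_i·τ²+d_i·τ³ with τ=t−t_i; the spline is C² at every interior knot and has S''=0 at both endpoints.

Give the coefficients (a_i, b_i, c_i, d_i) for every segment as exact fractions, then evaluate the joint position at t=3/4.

  seg 0: a=3 b=11/15 c=0 d=-2/45
  seg 1: a=4 b=-7/15 c=-2/5 d=1/15
S(3/4) = 113/32

Δ: Δ0=1/3, Δ1=-1
row 1: diag=10, rhs=-8; c'=1/5, d'=-4/5
back: M1=-4/5
M: M0=0, M1=-4/5, M2=0
seg 0: a=3, c=M0/2=0, d=(M1−M0)/(6·3)=-2/45, b=Δ0−h0·(2M0+M1)/6=11/15
seg 1: a=4, c=M1/2=-2/5, d=(M2−M1)/(6·2)=1/15, b=Δ1−h1·(2M1+M2)/6=-7/15
t_q=3/4 → seg 0, τ=3/4; S=3+11/15·τ+0·τ²+-2/45·τ³=113/32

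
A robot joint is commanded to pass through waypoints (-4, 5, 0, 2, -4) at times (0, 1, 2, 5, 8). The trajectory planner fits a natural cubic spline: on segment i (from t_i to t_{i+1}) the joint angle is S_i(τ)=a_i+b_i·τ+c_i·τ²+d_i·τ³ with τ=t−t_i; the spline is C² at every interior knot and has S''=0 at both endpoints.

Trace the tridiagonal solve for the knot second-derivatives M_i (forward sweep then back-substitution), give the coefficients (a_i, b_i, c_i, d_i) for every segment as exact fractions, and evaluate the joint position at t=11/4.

  seg 0: a=-4 b=2159/168 c=0 d=-647/168
  seg 1: a=5 b=109/84 c=-647/56 d=883/168
  seg 2: a=0 b=-145/24 c=59/14 d=-997/1512
  seg 3: a=2 b=121/84 c=-289/168 d=289/1512
S(11/4) = -8741/3584

Δ: Δ0=9, Δ1=-5, Δ2=2/3, Δ3=-2
row 1: diag=4, rhs=-84; c'=1/4, d'=-21
row 2: denom=8−1·1/4=31/4; d'=(34−1·-21)/(31/4)=220/31
row 3: denom=12−3·12/31=336/31; d'=(-16−3·220/31)/(336/31)=-289/84
back: M3=-289/84
back: M2=220/31−12/31·-289/84=59/7
back: M1=-21−1/4·59/7=-647/28
M: M0=0, M1=-647/28, M2=59/7, M3=-289/84, M4=0
seg 0: a=-4, c=M0/2=0, d=(M1−M0)/(6·1)=-647/168, b=Δ0−h0·(2M0+M1)/6=2159/168
seg 1: a=5, c=M1/2=-647/56, d=(M2−M1)/(6·1)=883/168, b=Δ1−h1·(2M1+M2)/6=109/84
seg 2: a=0, c=M2/2=59/14, d=(M3−M2)/(6·3)=-997/1512, b=Δ2−h2·(2M2+M3)/6=-145/24
seg 3: a=2, c=M3/2=-289/168, d=(M4−M3)/(6·3)=289/1512, b=Δ3−h3·(2M3+M4)/6=121/84
t_q=11/4 → seg 2, τ=3/4; S=0+-145/24·τ+59/14·τ²+-997/1512·τ³=-8741/3584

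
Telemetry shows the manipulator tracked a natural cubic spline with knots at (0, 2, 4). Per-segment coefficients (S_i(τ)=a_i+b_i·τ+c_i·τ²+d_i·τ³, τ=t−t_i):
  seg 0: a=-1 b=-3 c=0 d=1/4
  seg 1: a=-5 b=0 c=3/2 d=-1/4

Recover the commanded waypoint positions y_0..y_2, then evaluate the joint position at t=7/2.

y_0=-1 y_1=-5 y_2=-1
S(7/2) = -79/32

y_0 = S_0(0) = a_0 = -1
y_1 = S_1(0) = a_1 = -5
y_2 = S_1(2) = -1
t_q=7/2 is in segment 1 (τ=3/2); S_1(τ)=-79/32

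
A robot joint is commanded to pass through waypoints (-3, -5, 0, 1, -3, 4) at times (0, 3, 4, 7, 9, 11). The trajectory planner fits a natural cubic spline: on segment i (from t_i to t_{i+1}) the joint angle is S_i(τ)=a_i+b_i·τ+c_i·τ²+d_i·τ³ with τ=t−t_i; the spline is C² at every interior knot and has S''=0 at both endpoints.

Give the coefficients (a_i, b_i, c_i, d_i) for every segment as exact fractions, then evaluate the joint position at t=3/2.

Δ: Δ0=-2/3, Δ1=5, Δ2=1/3, Δ3=-2, Δ4=7/2
row 1: diag=8, rhs=34; c'=1/8, d'=17/4
row 2: denom=8−1·1/8=63/8; d'=(-28−1·17/4)/(63/8)=-86/21
row 3: denom=10−3·8/21=62/7; d'=(-14−3·-86/21)/(62/7)=-6/31
row 4: denom=8−2·7/31=234/31; d'=(33−2·-6/31)/(234/31)=115/26
back: M4=115/26
back: M3=-6/31−7/31·115/26=-31/26
back: M2=-86/21−8/21·-31/26=-142/39
back: M1=17/4−1/8·-142/39=367/78
M: M0=0, M1=367/78, M2=-142/39, M3=-31/26, M4=115/26, M5=0
seg 0: a=-3, c=M0/2=0, d=(M1−M0)/(6·3)=367/1404, b=Δ0−h0·(2M0+M1)/6=-157/52
seg 1: a=-5, c=M1/2=367/156, d=(M2−M1)/(6·1)=-217/156, b=Δ1−h1·(2M1+M2)/6=105/26
seg 2: a=0, c=M2/2=-71/39, d=(M3−M2)/(6·3)=191/1404, b=Δ2−h2·(2M2+M3)/6=713/156
seg 3: a=1, c=M3/2=-31/52, d=(M4−M3)/(6·2)=73/156, b=Δ3−h3·(2M3+M4)/6=-209/78
seg 4: a=-3, c=M4/2=115/52, d=(M5−M4)/(6·2)=-115/312, b=Δ4−h4·(2M4+M5)/6=43/78
t_q=3/2 → seg 0, τ=3/2; S=-3+-157/52·τ+0·τ²+367/1404·τ³=-2765/416

  seg 0: a=-3 b=-157/52 c=0 d=367/1404
  seg 1: a=-5 b=105/26 c=367/156 d=-217/156
  seg 2: a=0 b=713/156 c=-71/39 d=191/1404
  seg 3: a=1 b=-209/78 c=-31/52 d=73/156
  seg 4: a=-3 b=43/78 c=115/52 d=-115/312
S(3/2) = -2765/416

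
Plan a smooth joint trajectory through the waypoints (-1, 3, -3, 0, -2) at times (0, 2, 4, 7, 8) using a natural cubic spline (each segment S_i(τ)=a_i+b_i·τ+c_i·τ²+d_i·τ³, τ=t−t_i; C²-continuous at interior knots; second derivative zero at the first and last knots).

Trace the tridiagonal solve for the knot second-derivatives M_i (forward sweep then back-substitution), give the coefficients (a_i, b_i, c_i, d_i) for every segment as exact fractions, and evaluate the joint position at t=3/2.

  seg 0: a=-1 b=973/268 c=0 d=-437/1072
  seg 1: a=3 b=-169/134 c=-1311/536 d=845/1072
  seg 2: a=-3 b=-425/268 c=153/67 d=-127/268
  seg 3: a=0 b=-91/134 c=-531/268 d=177/268
S(3/2) = 26329/8576

Δ: Δ0=2, Δ1=-3, Δ2=1, Δ3=-2
row 1: diag=8, rhs=-30; c'=1/4, d'=-15/4
row 2: denom=10−2·1/4=19/2; d'=(24−2·-15/4)/(19/2)=63/19
row 3: denom=8−3·6/19=134/19; d'=(-18−3·63/19)/(134/19)=-531/134
back: M3=-531/134
back: M2=63/19−6/19·-531/134=306/67
back: M1=-15/4−1/4·306/67=-1311/268
M: M0=0, M1=-1311/268, M2=306/67, M3=-531/134, M4=0
seg 0: a=-1, c=M0/2=0, d=(M1−M0)/(6·2)=-437/1072, b=Δ0−h0·(2M0+M1)/6=973/268
seg 1: a=3, c=M1/2=-1311/536, d=(M2−M1)/(6·2)=845/1072, b=Δ1−h1·(2M1+M2)/6=-169/134
seg 2: a=-3, c=M2/2=153/67, d=(M3−M2)/(6·3)=-127/268, b=Δ2−h2·(2M2+M3)/6=-425/268
seg 3: a=0, c=M3/2=-531/268, d=(M4−M3)/(6·1)=177/268, b=Δ3−h3·(2M3+M4)/6=-91/134
t_q=3/2 → seg 0, τ=3/2; S=-1+973/268·τ+0·τ²+-437/1072·τ³=26329/8576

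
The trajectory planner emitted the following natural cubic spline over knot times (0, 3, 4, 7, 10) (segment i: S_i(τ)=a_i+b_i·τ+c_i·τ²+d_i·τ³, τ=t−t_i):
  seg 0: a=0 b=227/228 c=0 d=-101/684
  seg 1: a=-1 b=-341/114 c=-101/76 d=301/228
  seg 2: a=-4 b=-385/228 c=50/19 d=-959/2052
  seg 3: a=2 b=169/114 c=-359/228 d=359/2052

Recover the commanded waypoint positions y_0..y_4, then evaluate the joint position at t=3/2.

y_0=0 y_1=-1 y_2=-4 y_3=2 y_4=-3
S(3/2) = 605/608

y_0 = S_0(0) = a_0 = 0
y_1 = S_1(0) = a_1 = -1
y_2 = S_2(0) = a_2 = -4
y_3 = S_3(0) = a_3 = 2
y_4 = S_3(3) = -3
t_q=3/2 is in segment 0 (τ=3/2); S_0(τ)=605/608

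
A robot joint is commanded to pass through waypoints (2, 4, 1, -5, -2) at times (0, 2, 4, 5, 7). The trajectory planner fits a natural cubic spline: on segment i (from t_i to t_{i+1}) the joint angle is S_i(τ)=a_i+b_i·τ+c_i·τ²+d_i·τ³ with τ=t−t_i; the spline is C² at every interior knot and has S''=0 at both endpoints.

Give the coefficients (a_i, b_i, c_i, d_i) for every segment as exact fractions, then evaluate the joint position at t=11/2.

Δ: Δ0=1, Δ1=-3/2, Δ2=-6, Δ3=3/2
row 1: diag=8, rhs=-15; c'=1/4, d'=-15/8
row 2: denom=6−2·1/4=11/2; d'=(-27−2·-15/8)/(11/2)=-93/22
row 3: denom=6−1·2/11=64/11; d'=(45−1·-93/22)/(64/11)=1083/128
back: M3=1083/128
back: M2=-93/22−2/11·1083/128=-369/64
back: M1=-15/8−1/4·-369/64=-111/256
M: M0=0, M1=-111/256, M2=-369/64, M3=1083/128, M4=0
seg 0: a=2, c=M0/2=0, d=(M1−M0)/(6·2)=-37/1024, b=Δ0−h0·(2M0+M1)/6=293/256
seg 1: a=4, c=M1/2=-111/512, d=(M2−M1)/(6·2)=-455/1024, b=Δ1−h1·(2M1+M2)/6=91/128
seg 2: a=1, c=M2/2=-369/128, d=(M3−M2)/(6·1)=607/256, b=Δ2−h2·(2M2+M3)/6=-1405/256
seg 3: a=-5, c=M3/2=1083/256, d=(M4−M3)/(6·2)=-361/512, b=Δ3−h3·(2M3+M4)/6=-265/64
t_q=11/2 → seg 3, τ=1/2; S=-5+-265/64·τ+1083/256·τ²+-361/512·τ³=-24989/4096

  seg 0: a=2 b=293/256 c=0 d=-37/1024
  seg 1: a=4 b=91/128 c=-111/512 d=-455/1024
  seg 2: a=1 b=-1405/256 c=-369/128 d=607/256
  seg 3: a=-5 b=-265/64 c=1083/256 d=-361/512
S(11/2) = -24989/4096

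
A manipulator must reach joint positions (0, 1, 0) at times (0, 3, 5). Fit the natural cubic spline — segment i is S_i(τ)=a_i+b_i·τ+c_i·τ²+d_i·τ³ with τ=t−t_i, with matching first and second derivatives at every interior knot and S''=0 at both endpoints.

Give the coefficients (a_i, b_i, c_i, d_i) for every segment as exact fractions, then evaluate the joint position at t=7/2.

  seg 0: a=0 b=7/12 c=0 d=-1/36
  seg 1: a=1 b=-1/6 c=-1/4 d=1/24
S(7/2) = 55/64

Δ: Δ0=1/3, Δ1=-1/2
row 1: diag=10, rhs=-5; c'=1/5, d'=-1/2
back: M1=-1/2
M: M0=0, M1=-1/2, M2=0
seg 0: a=0, c=M0/2=0, d=(M1−M0)/(6·3)=-1/36, b=Δ0−h0·(2M0+M1)/6=7/12
seg 1: a=1, c=M1/2=-1/4, d=(M2−M1)/(6·2)=1/24, b=Δ1−h1·(2M1+M2)/6=-1/6
t_q=7/2 → seg 1, τ=1/2; S=1+-1/6·τ+-1/4·τ²+1/24·τ³=55/64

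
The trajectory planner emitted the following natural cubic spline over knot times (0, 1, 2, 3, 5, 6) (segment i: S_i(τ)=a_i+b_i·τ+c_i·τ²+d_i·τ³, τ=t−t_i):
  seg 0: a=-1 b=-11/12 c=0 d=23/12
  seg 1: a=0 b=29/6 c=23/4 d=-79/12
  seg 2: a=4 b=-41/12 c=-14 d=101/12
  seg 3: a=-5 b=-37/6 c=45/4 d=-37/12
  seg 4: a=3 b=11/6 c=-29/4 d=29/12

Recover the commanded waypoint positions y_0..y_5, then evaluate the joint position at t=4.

y_0 = S_0(0) = a_0 = -1
y_1 = S_1(0) = a_1 = 0
y_2 = S_2(0) = a_2 = 4
y_3 = S_3(0) = a_3 = -5
y_4 = S_4(0) = a_4 = 3
y_5 = S_4(1) = 0
t_q=4 is in segment 3 (τ=1); S_3(τ)=-3

y_0=-1 y_1=0 y_2=4 y_3=-5 y_4=3 y_5=0
S(4) = -3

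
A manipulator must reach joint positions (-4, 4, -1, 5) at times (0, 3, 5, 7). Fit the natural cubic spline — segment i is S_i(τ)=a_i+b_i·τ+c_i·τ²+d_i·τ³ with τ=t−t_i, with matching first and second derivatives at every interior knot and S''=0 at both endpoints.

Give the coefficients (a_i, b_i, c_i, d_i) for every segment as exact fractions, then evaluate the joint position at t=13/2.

  seg 0: a=-4 b=1079/228 c=0 d=-157/684
  seg 1: a=4 b=-167/114 c=-157/76 d=353/456
  seg 2: a=-1 b=-25/57 c=49/19 d=-49/114
S(13/2) = 819/304

Δ: Δ0=8/3, Δ1=-5/2, Δ2=3
row 1: diag=10, rhs=-31; c'=1/5, d'=-31/10
row 2: denom=8−2·1/5=38/5; d'=(33−2·-31/10)/(38/5)=98/19
back: M2=98/19
back: M1=-31/10−1/5·98/19=-157/38
M: M0=0, M1=-157/38, M2=98/19, M3=0
seg 0: a=-4, c=M0/2=0, d=(M1−M0)/(6·3)=-157/684, b=Δ0−h0·(2M0+M1)/6=1079/228
seg 1: a=4, c=M1/2=-157/76, d=(M2−M1)/(6·2)=353/456, b=Δ1−h1·(2M1+M2)/6=-167/114
seg 2: a=-1, c=M2/2=49/19, d=(M3−M2)/(6·2)=-49/114, b=Δ2−h2·(2M2+M3)/6=-25/57
t_q=13/2 → seg 2, τ=3/2; S=-1+-25/57·τ+49/19·τ²+-49/114·τ³=819/304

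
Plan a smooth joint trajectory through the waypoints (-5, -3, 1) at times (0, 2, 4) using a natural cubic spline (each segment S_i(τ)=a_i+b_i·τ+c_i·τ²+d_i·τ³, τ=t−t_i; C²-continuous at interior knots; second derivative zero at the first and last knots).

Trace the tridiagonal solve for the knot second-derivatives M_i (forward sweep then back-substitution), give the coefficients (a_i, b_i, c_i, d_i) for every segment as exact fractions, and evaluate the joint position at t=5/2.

  seg 0: a=-5 b=3/4 c=0 d=1/16
  seg 1: a=-3 b=3/2 c=3/8 d=-1/16
S(5/2) = -277/128

Δ: Δ0=1, Δ1=2
row 1: diag=8, rhs=6; c'=1/4, d'=3/4
back: M1=3/4
M: M0=0, M1=3/4, M2=0
seg 0: a=-5, c=M0/2=0, d=(M1−M0)/(6·2)=1/16, b=Δ0−h0·(2M0+M1)/6=3/4
seg 1: a=-3, c=M1/2=3/8, d=(M2−M1)/(6·2)=-1/16, b=Δ1−h1·(2M1+M2)/6=3/2
t_q=5/2 → seg 1, τ=1/2; S=-3+3/2·τ+3/8·τ²+-1/16·τ³=-277/128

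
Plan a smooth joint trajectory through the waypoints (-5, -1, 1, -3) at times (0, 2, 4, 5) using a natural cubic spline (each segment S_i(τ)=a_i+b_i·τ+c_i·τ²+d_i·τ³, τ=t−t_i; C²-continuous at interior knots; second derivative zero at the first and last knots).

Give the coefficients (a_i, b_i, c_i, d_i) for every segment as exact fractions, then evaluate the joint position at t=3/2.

Δ: Δ0=2, Δ1=1, Δ2=-4
row 1: diag=8, rhs=-6; c'=1/4, d'=-3/4
row 2: denom=6−2·1/4=11/2; d'=(-30−2·-3/4)/(11/2)=-57/11
back: M2=-57/11
back: M1=-3/4−1/4·-57/11=6/11
M: M0=0, M1=6/11, M2=-57/11, M3=0
seg 0: a=-5, c=M0/2=0, d=(M1−M0)/(6·2)=1/22, b=Δ0−h0·(2M0+M1)/6=20/11
seg 1: a=-1, c=M1/2=3/11, d=(M2−M1)/(6·2)=-21/44, b=Δ1−h1·(2M1+M2)/6=26/11
seg 2: a=1, c=M2/2=-57/22, d=(M3−M2)/(6·1)=19/22, b=Δ2−h2·(2M2+M3)/6=-25/11
t_q=3/2 → seg 0, τ=3/2; S=-5+20/11·τ+0·τ²+1/22·τ³=-373/176

  seg 0: a=-5 b=20/11 c=0 d=1/22
  seg 1: a=-1 b=26/11 c=3/11 d=-21/44
  seg 2: a=1 b=-25/11 c=-57/22 d=19/22
S(3/2) = -373/176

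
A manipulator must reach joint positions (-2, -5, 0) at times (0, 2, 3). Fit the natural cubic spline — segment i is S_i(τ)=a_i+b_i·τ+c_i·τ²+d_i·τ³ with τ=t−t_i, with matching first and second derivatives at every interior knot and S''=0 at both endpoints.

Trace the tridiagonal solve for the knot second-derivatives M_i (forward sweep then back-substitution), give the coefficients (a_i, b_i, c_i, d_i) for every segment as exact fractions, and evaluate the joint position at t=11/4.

  seg 0: a=-2 b=-11/3 c=0 d=13/24
  seg 1: a=-5 b=17/6 c=13/4 d=-13/12
S(11/4) = -385/256

Δ: Δ0=-3/2, Δ1=5
row 1: diag=6, rhs=39; c'=1/6, d'=13/2
back: M1=13/2
M: M0=0, M1=13/2, M2=0
seg 0: a=-2, c=M0/2=0, d=(M1−M0)/(6·2)=13/24, b=Δ0−h0·(2M0+M1)/6=-11/3
seg 1: a=-5, c=M1/2=13/4, d=(M2−M1)/(6·1)=-13/12, b=Δ1−h1·(2M1+M2)/6=17/6
t_q=11/4 → seg 1, τ=3/4; S=-5+17/6·τ+13/4·τ²+-13/12·τ³=-385/256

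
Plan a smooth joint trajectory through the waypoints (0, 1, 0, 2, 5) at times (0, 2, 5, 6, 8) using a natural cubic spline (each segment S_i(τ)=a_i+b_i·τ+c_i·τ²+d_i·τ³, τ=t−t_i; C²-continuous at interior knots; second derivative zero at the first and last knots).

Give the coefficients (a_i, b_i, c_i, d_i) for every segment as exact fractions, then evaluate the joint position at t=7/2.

  seg 0: a=0 b=35/39 c=0 d=-31/312
  seg 1: a=1 b=-23/78 c=-31/52 d=7/36
  seg 2: a=0 b=215/156 c=15/13 d=-83/156
  seg 3: a=2 b=163/78 c=-23/52 d=23/312
S(7/2) = -53/416

Δ: Δ0=1/2, Δ1=-1/3, Δ2=2, Δ3=3/2
row 1: diag=10, rhs=-5; c'=3/10, d'=-1/2
row 2: denom=8−3·3/10=71/10; d'=(14−3·-1/2)/(71/10)=155/71
row 3: denom=6−1·10/71=416/71; d'=(-3−1·155/71)/(416/71)=-23/26
back: M3=-23/26
back: M2=155/71−10/71·-23/26=30/13
back: M1=-1/2−3/10·30/13=-31/26
M: M0=0, M1=-31/26, M2=30/13, M3=-23/26, M4=0
seg 0: a=0, c=M0/2=0, d=(M1−M0)/(6·2)=-31/312, b=Δ0−h0·(2M0+M1)/6=35/39
seg 1: a=1, c=M1/2=-31/52, d=(M2−M1)/(6·3)=7/36, b=Δ1−h1·(2M1+M2)/6=-23/78
seg 2: a=0, c=M2/2=15/13, d=(M3−M2)/(6·1)=-83/156, b=Δ2−h2·(2M2+M3)/6=215/156
seg 3: a=2, c=M3/2=-23/52, d=(M4−M3)/(6·2)=23/312, b=Δ3−h3·(2M3+M4)/6=163/78
t_q=7/2 → seg 1, τ=3/2; S=1+-23/78·τ+-31/52·τ²+7/36·τ³=-53/416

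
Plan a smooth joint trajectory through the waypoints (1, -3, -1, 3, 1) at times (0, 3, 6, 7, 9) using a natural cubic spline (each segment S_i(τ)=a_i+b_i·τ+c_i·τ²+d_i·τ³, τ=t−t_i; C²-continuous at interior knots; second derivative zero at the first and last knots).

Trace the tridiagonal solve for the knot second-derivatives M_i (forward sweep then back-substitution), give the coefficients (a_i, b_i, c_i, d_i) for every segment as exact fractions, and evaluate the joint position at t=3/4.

Δ: Δ0=-4/3, Δ1=2/3, Δ2=4, Δ3=-1
row 1: diag=12, rhs=12; c'=1/4, d'=1
row 2: denom=8−3·1/4=29/4; d'=(20−3·1)/(29/4)=68/29
row 3: denom=6−1·4/29=170/29; d'=(-30−1·68/29)/(170/29)=-469/85
back: M3=-469/85
back: M2=68/29−4/29·-469/85=264/85
back: M1=1−1/4·264/85=19/85
M: M0=0, M1=19/85, M2=264/85, M3=-469/85, M4=0
seg 0: a=1, c=M0/2=0, d=(M1−M0)/(6·3)=19/1530, b=Δ0−h0·(2M0+M1)/6=-737/510
seg 1: a=-3, c=M1/2=19/170, d=(M2−M1)/(6·3)=49/306, b=Δ1−h1·(2M1+M2)/6=-283/255
seg 2: a=-1, c=M2/2=132/85, d=(M3−M2)/(6·1)=-733/510, b=Δ2−h2·(2M2+M3)/6=1981/510
seg 3: a=3, c=M3/2=-469/170, d=(M4−M3)/(6·2)=469/1020, b=Δ3−h3·(2M3+M4)/6=683/255
t_q=3/4 → seg 0, τ=3/4; S=1+-737/510·τ+0·τ²+19/1530·τ³=-171/2176

  seg 0: a=1 b=-737/510 c=0 d=19/1530
  seg 1: a=-3 b=-283/255 c=19/170 d=49/306
  seg 2: a=-1 b=1981/510 c=132/85 d=-733/510
  seg 3: a=3 b=683/255 c=-469/170 d=469/1020
S(3/4) = -171/2176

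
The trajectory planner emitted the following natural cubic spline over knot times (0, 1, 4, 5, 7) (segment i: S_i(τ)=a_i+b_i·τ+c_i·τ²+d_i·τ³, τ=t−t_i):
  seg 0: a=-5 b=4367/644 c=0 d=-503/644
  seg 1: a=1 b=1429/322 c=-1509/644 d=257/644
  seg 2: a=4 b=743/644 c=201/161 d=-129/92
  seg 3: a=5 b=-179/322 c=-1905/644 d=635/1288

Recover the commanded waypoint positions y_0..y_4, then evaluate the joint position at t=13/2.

y_0 = S_0(0) = a_0 = -5
y_1 = S_1(0) = a_1 = 1
y_2 = S_2(0) = a_2 = 4
y_3 = S_3(0) = a_3 = 5
y_4 = S_3(2) = -4
t_q=13/2 is in segment 3 (τ=3/2); S_3(τ)=-8507/10304

y_0=-5 y_1=1 y_2=4 y_3=5 y_4=-4
S(13/2) = -8507/10304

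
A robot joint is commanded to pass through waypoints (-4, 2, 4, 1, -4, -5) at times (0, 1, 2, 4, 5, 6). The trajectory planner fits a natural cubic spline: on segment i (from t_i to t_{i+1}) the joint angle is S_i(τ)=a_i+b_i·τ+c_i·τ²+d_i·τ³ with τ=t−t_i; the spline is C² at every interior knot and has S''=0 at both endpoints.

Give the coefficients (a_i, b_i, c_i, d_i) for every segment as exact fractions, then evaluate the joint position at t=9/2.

Δ: Δ0=6, Δ1=2, Δ2=-3/2, Δ3=-5, Δ4=-1
row 1: diag=4, rhs=-24; c'=1/4, d'=-6
row 2: denom=6−1·1/4=23/4; d'=(-21−1·-6)/(23/4)=-60/23
row 3: denom=6−2·8/23=122/23; d'=(-21−2·-60/23)/(122/23)=-363/122
row 4: denom=4−1·23/122=465/122; d'=(24−1·-363/122)/(465/122)=1097/155
back: M4=1097/155
back: M3=-363/122−23/122·1097/155=-668/155
back: M2=-60/23−8/23·-668/155=-172/155
back: M1=-6−1/4·-172/155=-887/155
M: M0=0, M1=-887/155, M2=-172/155, M3=-668/155, M4=1097/155, M5=0
seg 0: a=-4, c=M0/2=0, d=(M1−M0)/(6·1)=-887/930, b=Δ0−h0·(2M0+M1)/6=6467/930
seg 1: a=2, c=M1/2=-887/310, d=(M2−M1)/(6·1)=143/186, b=Δ1−h1·(2M1+M2)/6=1903/465
seg 2: a=4, c=M2/2=-86/155, d=(M3−M2)/(6·2)=-4/15, b=Δ2−h2·(2M2+M3)/6=629/930
seg 3: a=1, c=M3/2=-334/155, d=(M4−M3)/(6·1)=353/186, b=Δ3−h3·(2M3+M4)/6=-4411/930
seg 4: a=-4, c=M4/2=1097/310, d=(M5−M4)/(6·1)=-1097/930, b=Δ4−h4·(2M4+M5)/6=-1562/465
t_q=9/2 → seg 3, τ=1/2; S=1+-4411/930·τ+-334/155·τ²+353/186·τ³=-4149/2480

  seg 0: a=-4 b=6467/930 c=0 d=-887/930
  seg 1: a=2 b=1903/465 c=-887/310 d=143/186
  seg 2: a=4 b=629/930 c=-86/155 d=-4/15
  seg 3: a=1 b=-4411/930 c=-334/155 d=353/186
  seg 4: a=-4 b=-1562/465 c=1097/310 d=-1097/930
S(9/2) = -4149/2480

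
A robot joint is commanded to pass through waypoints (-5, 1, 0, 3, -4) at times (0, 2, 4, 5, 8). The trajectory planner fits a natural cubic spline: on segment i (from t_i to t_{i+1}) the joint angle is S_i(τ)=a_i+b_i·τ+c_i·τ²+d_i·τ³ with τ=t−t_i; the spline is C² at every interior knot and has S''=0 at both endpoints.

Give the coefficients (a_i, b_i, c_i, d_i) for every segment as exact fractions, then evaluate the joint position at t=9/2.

Δ: Δ0=3, Δ1=-1/2, Δ2=3, Δ3=-7/3
row 1: diag=8, rhs=-21; c'=1/4, d'=-21/8
row 2: denom=6−2·1/4=11/2; d'=(21−2·-21/8)/(11/2)=105/22
row 3: denom=8−1·2/11=86/11; d'=(-32−1·105/22)/(86/11)=-809/172
back: M3=-809/172
back: M2=105/22−2/11·-809/172=242/43
back: M1=-21/8−1/4·242/43=-1387/344
M: M0=0, M1=-1387/344, M2=242/43, M3=-809/172, M4=0
seg 0: a=-5, c=M0/2=0, d=(M1−M0)/(6·2)=-1387/4128, b=Δ0−h0·(2M0+M1)/6=4483/1032
seg 1: a=1, c=M1/2=-1387/688, d=(M2−M1)/(6·2)=3323/4128, b=Δ1−h1·(2M1+M2)/6=161/516
seg 2: a=0, c=M2/2=121/43, d=(M3−M2)/(6·1)=-1777/1032, b=Δ2−h2·(2M2+M3)/6=1969/1032
seg 3: a=3, c=M3/2=-809/344, d=(M4−M3)/(6·3)=809/3096, b=Δ3−h3·(2M3+M4)/6=1223/516
t_q=9/2 → seg 2, τ=1/2; S=0+1969/1032·τ+121/43·τ²+-1777/1032·τ³=3969/2752

  seg 0: a=-5 b=4483/1032 c=0 d=-1387/4128
  seg 1: a=1 b=161/516 c=-1387/688 d=3323/4128
  seg 2: a=0 b=1969/1032 c=121/43 d=-1777/1032
  seg 3: a=3 b=1223/516 c=-809/344 d=809/3096
S(9/2) = 3969/2752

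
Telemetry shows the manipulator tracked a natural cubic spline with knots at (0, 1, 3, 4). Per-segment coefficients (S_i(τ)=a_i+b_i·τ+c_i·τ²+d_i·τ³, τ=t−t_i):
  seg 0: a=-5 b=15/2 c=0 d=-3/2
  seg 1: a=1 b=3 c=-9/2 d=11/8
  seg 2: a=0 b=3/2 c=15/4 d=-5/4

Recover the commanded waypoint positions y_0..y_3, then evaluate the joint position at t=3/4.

y_0=-5 y_1=1 y_2=0 y_3=4
S(3/4) = -1/128

y_0 = S_0(0) = a_0 = -5
y_1 = S_1(0) = a_1 = 1
y_2 = S_2(0) = a_2 = 0
y_3 = S_2(1) = 4
t_q=3/4 is in segment 0 (τ=3/4); S_0(τ)=-1/128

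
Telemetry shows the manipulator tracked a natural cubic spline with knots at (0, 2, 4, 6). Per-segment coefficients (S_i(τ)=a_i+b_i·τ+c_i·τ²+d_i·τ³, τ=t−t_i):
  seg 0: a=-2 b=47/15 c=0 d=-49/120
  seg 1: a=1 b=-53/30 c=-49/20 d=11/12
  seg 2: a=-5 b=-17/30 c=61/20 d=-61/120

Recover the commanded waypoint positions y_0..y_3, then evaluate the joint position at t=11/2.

y_0 = S_0(0) = a_0 = -2
y_1 = S_1(0) = a_1 = 1
y_2 = S_2(0) = a_2 = -5
y_3 = S_2(2) = 2
t_q=11/2 is in segment 2 (τ=3/2); S_2(τ)=-45/64

y_0=-2 y_1=1 y_2=-5 y_3=2
S(11/2) = -45/64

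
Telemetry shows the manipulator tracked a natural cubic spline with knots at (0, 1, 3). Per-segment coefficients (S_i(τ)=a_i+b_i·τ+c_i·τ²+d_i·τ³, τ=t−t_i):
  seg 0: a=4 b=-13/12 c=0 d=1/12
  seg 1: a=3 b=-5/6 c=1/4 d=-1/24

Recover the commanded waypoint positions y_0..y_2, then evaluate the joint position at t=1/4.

y_0 = S_0(0) = a_0 = 4
y_1 = S_1(0) = a_1 = 3
y_2 = S_1(2) = 2
t_q=1/4 is in segment 0 (τ=1/4); S_0(τ)=955/256

y_0=4 y_1=3 y_2=2
S(1/4) = 955/256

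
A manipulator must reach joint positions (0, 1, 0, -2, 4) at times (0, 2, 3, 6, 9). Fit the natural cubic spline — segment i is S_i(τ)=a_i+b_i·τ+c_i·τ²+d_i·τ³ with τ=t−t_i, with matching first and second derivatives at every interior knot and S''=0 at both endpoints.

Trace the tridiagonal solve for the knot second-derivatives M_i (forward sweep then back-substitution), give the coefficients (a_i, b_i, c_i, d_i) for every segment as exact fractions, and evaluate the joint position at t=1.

  seg 0: a=0 b=254/255 c=0 d=-253/2040
  seg 1: a=1 b=-251/510 c=-253/340 d=241/1020
  seg 2: a=0 b=-1297/1020 c=-3/85 d=145/1836
  seg 3: a=-2 b=331/510 c=689/1020 d=-689/9180
S(1) = 593/680

Δ: Δ0=1/2, Δ1=-1, Δ2=-2/3, Δ3=2
row 1: diag=6, rhs=-9; c'=1/6, d'=-3/2
row 2: denom=8−1·1/6=47/6; d'=(2−1·-3/2)/(47/6)=21/47
row 3: denom=12−3·18/47=510/47; d'=(16−3·21/47)/(510/47)=689/510
back: M3=689/510
back: M2=21/47−18/47·689/510=-6/85
back: M1=-3/2−1/6·-6/85=-253/170
M: M0=0, M1=-253/170, M2=-6/85, M3=689/510, M4=0
seg 0: a=0, c=M0/2=0, d=(M1−M0)/(6·2)=-253/2040, b=Δ0−h0·(2M0+M1)/6=254/255
seg 1: a=1, c=M1/2=-253/340, d=(M2−M1)/(6·1)=241/1020, b=Δ1−h1·(2M1+M2)/6=-251/510
seg 2: a=0, c=M2/2=-3/85, d=(M3−M2)/(6·3)=145/1836, b=Δ2−h2·(2M2+M3)/6=-1297/1020
seg 3: a=-2, c=M3/2=689/1020, d=(M4−M3)/(6·3)=-689/9180, b=Δ3−h3·(2M3+M4)/6=331/510
t_q=1 → seg 0, τ=1; S=0+254/255·τ+0·τ²+-253/2040·τ³=593/680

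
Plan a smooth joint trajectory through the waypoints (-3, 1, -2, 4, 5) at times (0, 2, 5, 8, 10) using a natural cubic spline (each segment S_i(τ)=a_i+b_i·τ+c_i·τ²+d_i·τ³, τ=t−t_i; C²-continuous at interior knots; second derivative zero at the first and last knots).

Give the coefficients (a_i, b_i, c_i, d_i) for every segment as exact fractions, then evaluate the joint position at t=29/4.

Δ: Δ0=2, Δ1=-1, Δ2=2, Δ3=1/2
row 1: diag=10, rhs=-18; c'=3/10, d'=-9/5
row 2: denom=12−3·3/10=111/10; d'=(18−3·-9/5)/(111/10)=78/37
row 3: denom=10−3·10/37=340/37; d'=(-9−3·78/37)/(340/37)=-567/340
back: M3=-567/340
back: M2=78/37−10/37·-567/340=87/34
back: M1=-9/5−3/10·87/34=-873/340
M: M0=0, M1=-873/340, M2=87/34, M3=-567/340, M4=0
seg 0: a=-3, c=M0/2=0, d=(M1−M0)/(6·2)=-291/1360, b=Δ0−h0·(2M0+M1)/6=971/340
seg 1: a=1, c=M1/2=-873/680, d=(M2−M1)/(6·3)=581/2040, b=Δ1−h1·(2M1+M2)/6=49/170
seg 2: a=-2, c=M2/2=87/68, d=(M3−M2)/(6·3)=-479/2040, b=Δ2−h2·(2M2+M3)/6=11/40
seg 3: a=4, c=M3/2=-567/680, d=(M4−M3)/(6·2)=189/1360, b=Δ3−h3·(2M3+M4)/6=137/85
t_q=29/4 → seg 2, τ=9/4; S=-2+11/40·τ+87/68·τ²+-479/2040·τ³=105371/43520

  seg 0: a=-3 b=971/340 c=0 d=-291/1360
  seg 1: a=1 b=49/170 c=-873/680 d=581/2040
  seg 2: a=-2 b=11/40 c=87/68 d=-479/2040
  seg 3: a=4 b=137/85 c=-567/680 d=189/1360
S(29/4) = 105371/43520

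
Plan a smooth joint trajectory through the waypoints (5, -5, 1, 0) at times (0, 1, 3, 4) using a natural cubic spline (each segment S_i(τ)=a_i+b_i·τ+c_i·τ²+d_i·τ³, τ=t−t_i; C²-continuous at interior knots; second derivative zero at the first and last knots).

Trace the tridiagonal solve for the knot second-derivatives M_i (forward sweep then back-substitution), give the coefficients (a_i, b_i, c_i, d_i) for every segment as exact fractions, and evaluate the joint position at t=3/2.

Δ: Δ0=-10, Δ1=3, Δ2=-1
row 1: diag=6, rhs=78; c'=1/3, d'=13
row 2: denom=6−2·1/3=16/3; d'=(-24−2·13)/(16/3)=-75/8
back: M2=-75/8
back: M1=13−1/3·-75/8=129/8
M: M0=0, M1=129/8, M2=-75/8, M3=0
seg 0: a=5, c=M0/2=0, d=(M1−M0)/(6·1)=43/16, b=Δ0−h0·(2M0+M1)/6=-203/16
seg 1: a=-5, c=M1/2=129/16, d=(M2−M1)/(6·2)=-17/8, b=Δ1−h1·(2M1+M2)/6=-37/8
seg 2: a=1, c=M2/2=-75/16, d=(M3−M2)/(6·1)=25/16, b=Δ2−h2·(2M2+M3)/6=17/8
t_q=3/2 → seg 1, τ=1/2; S=-5+-37/8·τ+129/16·τ²+-17/8·τ³=-89/16

  seg 0: a=5 b=-203/16 c=0 d=43/16
  seg 1: a=-5 b=-37/8 c=129/16 d=-17/8
  seg 2: a=1 b=17/8 c=-75/16 d=25/16
S(3/2) = -89/16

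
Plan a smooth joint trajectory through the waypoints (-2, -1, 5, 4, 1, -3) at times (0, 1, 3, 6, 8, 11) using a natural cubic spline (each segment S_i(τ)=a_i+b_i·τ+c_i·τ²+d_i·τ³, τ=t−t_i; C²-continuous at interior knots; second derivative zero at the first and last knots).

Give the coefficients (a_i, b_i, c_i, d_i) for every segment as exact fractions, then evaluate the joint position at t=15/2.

  seg 0: a=-2 b=632/1209 c=0 d=577/1209
  seg 1: a=-1 b=2363/1209 c=577/403 d=-1099/2418
  seg 2: a=5 b=2693/1209 c=-522/403 d=178/1209
  seg 3: a=4 b=-1897/1209 c=12/403 d=23/9672
  seg 4: a=1 b=-3437/2418 c=71/1612 d=-71/14508
S(15/2) = 44399/25792

Δ: Δ0=1, Δ1=3, Δ2=-1/3, Δ3=-3/2, Δ4=-4/3
row 1: diag=6, rhs=12; c'=1/3, d'=2
row 2: denom=10−2·1/3=28/3; d'=(-20−2·2)/(28/3)=-18/7
row 3: denom=10−3·9/28=253/28; d'=(-7−3·-18/7)/(253/28)=20/253
row 4: denom=10−2·56/253=2418/253; d'=(1−2·20/253)/(2418/253)=71/806
back: M4=71/806
back: M3=20/253−56/253·71/806=24/403
back: M2=-18/7−9/28·24/403=-1044/403
back: M1=2−1/3·-1044/403=1154/403
M: M0=0, M1=1154/403, M2=-1044/403, M3=24/403, M4=71/806, M5=0
seg 0: a=-2, c=M0/2=0, d=(M1−M0)/(6·1)=577/1209, b=Δ0−h0·(2M0+M1)/6=632/1209
seg 1: a=-1, c=M1/2=577/403, d=(M2−M1)/(6·2)=-1099/2418, b=Δ1−h1·(2M1+M2)/6=2363/1209
seg 2: a=5, c=M2/2=-522/403, d=(M3−M2)/(6·3)=178/1209, b=Δ2−h2·(2M2+M3)/6=2693/1209
seg 3: a=4, c=M3/2=12/403, d=(M4−M3)/(6·2)=23/9672, b=Δ3−h3·(2M3+M4)/6=-1897/1209
seg 4: a=1, c=M4/2=71/1612, d=(M5−M4)/(6·3)=-71/14508, b=Δ4−h4·(2M4+M5)/6=-3437/2418
t_q=15/2 → seg 3, τ=3/2; S=4+-1897/1209·τ+12/403·τ²+23/9672·τ³=44399/25792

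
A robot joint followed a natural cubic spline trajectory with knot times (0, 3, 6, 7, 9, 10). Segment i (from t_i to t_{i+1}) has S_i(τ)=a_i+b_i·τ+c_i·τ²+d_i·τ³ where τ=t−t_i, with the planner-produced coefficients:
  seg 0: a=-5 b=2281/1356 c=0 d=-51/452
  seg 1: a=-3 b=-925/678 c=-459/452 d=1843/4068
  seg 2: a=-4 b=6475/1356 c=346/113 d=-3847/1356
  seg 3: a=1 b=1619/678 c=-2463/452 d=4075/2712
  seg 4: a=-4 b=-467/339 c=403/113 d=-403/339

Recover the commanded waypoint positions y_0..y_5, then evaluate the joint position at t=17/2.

y_0 = S_0(0) = a_0 = -5
y_1 = S_1(0) = a_1 = -3
y_2 = S_2(0) = a_2 = -4
y_3 = S_3(0) = a_3 = 1
y_4 = S_4(0) = a_4 = -4
y_5 = S_4(1) = -3
t_q=17/2 is in segment 3 (τ=3/2); S_3(τ)=-18857/7232

y_0=-5 y_1=-3 y_2=-4 y_3=1 y_4=-4 y_5=-3
S(17/2) = -18857/7232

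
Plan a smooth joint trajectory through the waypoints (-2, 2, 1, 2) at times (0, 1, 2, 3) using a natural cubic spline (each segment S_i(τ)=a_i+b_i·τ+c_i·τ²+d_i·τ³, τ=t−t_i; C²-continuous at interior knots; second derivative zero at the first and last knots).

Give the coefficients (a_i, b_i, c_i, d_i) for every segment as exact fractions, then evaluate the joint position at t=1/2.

  seg 0: a=-2 b=82/15 c=0 d=-22/15
  seg 1: a=2 b=16/15 c=-22/5 d=7/3
  seg 2: a=1 b=-11/15 c=13/5 d=-13/15
S(1/2) = 11/20

Δ: Δ0=4, Δ1=-1, Δ2=1
row 1: diag=4, rhs=-30; c'=1/4, d'=-15/2
row 2: denom=4−1·1/4=15/4; d'=(12−1·-15/2)/(15/4)=26/5
back: M2=26/5
back: M1=-15/2−1/4·26/5=-44/5
M: M0=0, M1=-44/5, M2=26/5, M3=0
seg 0: a=-2, c=M0/2=0, d=(M1−M0)/(6·1)=-22/15, b=Δ0−h0·(2M0+M1)/6=82/15
seg 1: a=2, c=M1/2=-22/5, d=(M2−M1)/(6·1)=7/3, b=Δ1−h1·(2M1+M2)/6=16/15
seg 2: a=1, c=M2/2=13/5, d=(M3−M2)/(6·1)=-13/15, b=Δ2−h2·(2M2+M3)/6=-11/15
t_q=1/2 → seg 0, τ=1/2; S=-2+82/15·τ+0·τ²+-22/15·τ³=11/20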